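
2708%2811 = 2708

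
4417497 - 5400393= - 982896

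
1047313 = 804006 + 243307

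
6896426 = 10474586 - 3578160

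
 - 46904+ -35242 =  - 82146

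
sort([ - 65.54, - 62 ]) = [ - 65.54,- 62]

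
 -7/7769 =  - 7/7769 = - 0.00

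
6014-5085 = 929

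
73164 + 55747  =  128911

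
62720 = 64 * 980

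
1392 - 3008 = - 1616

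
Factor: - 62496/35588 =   -  2^3*3^2 * 41^( - 1) = - 72/41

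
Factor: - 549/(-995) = 3^2 * 5^( - 1 )*61^1*199^( - 1 )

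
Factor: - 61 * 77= - 7^1 * 11^1*61^1 = - 4697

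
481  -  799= - 318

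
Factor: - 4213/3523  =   - 11^1*13^(  -  1)*271^ ( - 1 )*383^1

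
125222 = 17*7366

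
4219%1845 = 529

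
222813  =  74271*3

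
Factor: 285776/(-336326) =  - 424/499 =- 2^3*53^1 * 499^( - 1)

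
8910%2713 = 771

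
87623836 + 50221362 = 137845198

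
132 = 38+94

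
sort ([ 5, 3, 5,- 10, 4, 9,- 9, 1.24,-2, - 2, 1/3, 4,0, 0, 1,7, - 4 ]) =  [ - 10, - 9, - 4, - 2, - 2, 0,0, 1/3,1,1.24, 3 , 4, 4,5,5, 7, 9]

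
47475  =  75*633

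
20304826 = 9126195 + 11178631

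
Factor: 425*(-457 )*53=-10293925 = - 5^2*17^1* 53^1*457^1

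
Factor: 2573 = 31^1*83^1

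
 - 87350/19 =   -  87350/19 = - 4597.37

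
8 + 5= 13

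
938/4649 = 938/4649 = 0.20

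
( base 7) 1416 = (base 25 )M2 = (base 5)4202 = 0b1000101000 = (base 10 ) 552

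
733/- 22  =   -733/22 = - 33.32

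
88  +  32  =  120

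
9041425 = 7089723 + 1951702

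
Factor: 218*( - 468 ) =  - 2^3*3^2*13^1*109^1 = - 102024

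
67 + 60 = 127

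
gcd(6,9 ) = 3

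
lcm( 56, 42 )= 168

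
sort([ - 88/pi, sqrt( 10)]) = [ - 88/pi,  sqrt ( 10 )] 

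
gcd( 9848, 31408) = 8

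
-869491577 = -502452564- 367039013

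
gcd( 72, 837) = 9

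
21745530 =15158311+6587219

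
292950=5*58590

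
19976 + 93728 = 113704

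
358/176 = 2+3/88 = 2.03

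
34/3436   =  17/1718 = 0.01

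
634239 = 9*70471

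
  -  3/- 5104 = 3/5104=0.00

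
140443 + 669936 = 810379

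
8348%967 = 612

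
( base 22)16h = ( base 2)1001111001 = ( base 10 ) 633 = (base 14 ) 333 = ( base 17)234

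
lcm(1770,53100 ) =53100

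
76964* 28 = 2154992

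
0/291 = 0 = 0.00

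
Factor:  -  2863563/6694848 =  - 2^( - 6)*3^(  -  1)*31^1*41^1*59^( -1) * 197^( - 1 )*751^1  =  - 954521/2231616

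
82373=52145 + 30228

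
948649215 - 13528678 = 935120537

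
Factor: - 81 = - 3^4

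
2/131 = 2/131=0.02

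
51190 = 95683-44493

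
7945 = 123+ 7822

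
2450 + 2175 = 4625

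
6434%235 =89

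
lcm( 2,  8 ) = 8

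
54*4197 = 226638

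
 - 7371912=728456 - 8100368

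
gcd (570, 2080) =10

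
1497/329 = 4 + 181/329 = 4.55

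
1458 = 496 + 962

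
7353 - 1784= 5569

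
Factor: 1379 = 7^1*197^1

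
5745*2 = 11490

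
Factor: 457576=2^3*7^1 * 8171^1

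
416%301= 115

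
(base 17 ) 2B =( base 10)45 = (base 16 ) 2D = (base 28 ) 1H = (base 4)231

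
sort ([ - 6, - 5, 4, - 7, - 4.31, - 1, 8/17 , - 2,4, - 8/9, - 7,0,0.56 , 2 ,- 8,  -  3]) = [ - 8, - 7, - 7, - 6, - 5, - 4.31, - 3 , -2, - 1, - 8/9, 0,8/17,  0.56,2, 4,4] 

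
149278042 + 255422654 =404700696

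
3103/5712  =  3103/5712 =0.54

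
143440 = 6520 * 22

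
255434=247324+8110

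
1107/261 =123/29 = 4.24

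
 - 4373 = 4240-8613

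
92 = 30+62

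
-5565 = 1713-7278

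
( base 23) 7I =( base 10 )179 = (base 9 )218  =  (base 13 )10A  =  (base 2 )10110011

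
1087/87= 12 + 43/87 = 12.49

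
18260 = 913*20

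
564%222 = 120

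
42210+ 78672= 120882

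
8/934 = 4/467 = 0.01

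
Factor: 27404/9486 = 2^1*3^ (  -  2)*13^1 = 26/9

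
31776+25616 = 57392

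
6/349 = 6/349 = 0.02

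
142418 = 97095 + 45323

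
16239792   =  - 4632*( - 3506) 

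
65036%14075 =8736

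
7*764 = 5348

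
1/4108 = 1/4108 = 0.00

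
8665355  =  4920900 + 3744455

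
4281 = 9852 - 5571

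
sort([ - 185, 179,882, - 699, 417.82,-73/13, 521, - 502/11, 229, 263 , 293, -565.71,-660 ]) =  [-699, - 660,- 565.71, - 185, - 502/11, - 73/13 , 179, 229 , 263,293, 417.82,521, 882]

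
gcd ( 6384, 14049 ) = 21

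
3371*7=23597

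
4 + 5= 9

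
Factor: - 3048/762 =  - 4 = - 2^2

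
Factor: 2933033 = 79^1*137^1*271^1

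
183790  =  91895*2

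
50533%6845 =2618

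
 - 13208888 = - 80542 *164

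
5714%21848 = 5714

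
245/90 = 2+13/18=2.72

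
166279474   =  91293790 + 74985684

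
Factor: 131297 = 131297^1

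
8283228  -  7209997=1073231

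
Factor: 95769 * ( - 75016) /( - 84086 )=2^2*3^3*3547^1*9377^1*42043^( - 1 ) = 3592103652/42043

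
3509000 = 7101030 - 3592030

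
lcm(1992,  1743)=13944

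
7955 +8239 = 16194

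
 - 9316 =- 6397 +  - 2919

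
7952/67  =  118 + 46/67 = 118.69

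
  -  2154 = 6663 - 8817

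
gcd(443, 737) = 1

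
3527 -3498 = 29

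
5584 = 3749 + 1835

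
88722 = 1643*54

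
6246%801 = 639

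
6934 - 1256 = 5678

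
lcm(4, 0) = 0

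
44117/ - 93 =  - 475 + 58/93 = - 474.38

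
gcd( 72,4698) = 18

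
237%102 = 33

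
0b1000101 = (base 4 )1011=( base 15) 49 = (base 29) 2b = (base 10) 69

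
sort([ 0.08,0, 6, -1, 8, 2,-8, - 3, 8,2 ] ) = [ - 8, - 3, - 1, 0, 0.08, 2, 2,6, 8, 8 ] 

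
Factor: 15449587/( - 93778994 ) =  - 2^( - 1)*1877^1*8231^1 *46889497^( - 1)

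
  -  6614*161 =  - 1064854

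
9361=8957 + 404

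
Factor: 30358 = 2^1*43^1*353^1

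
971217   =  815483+155734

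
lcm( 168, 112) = 336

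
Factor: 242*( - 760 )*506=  - 93063520= -2^5*5^1*11^3*19^1*23^1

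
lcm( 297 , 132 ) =1188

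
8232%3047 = 2138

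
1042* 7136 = 7435712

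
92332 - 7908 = 84424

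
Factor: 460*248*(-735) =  - 2^5*3^1*5^2*7^2*23^1*31^1=- 83848800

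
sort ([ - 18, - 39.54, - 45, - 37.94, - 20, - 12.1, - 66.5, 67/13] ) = [ - 66.5, - 45,-39.54, - 37.94, - 20 , - 18, - 12.1, 67/13]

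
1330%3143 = 1330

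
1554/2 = 777 = 777.00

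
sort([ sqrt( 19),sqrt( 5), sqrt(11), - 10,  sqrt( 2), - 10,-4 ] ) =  [ - 10  , - 10, - 4 , sqrt ( 2 ), sqrt( 5), sqrt(11), sqrt( 19) ] 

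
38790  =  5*7758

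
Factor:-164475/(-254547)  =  5^2*17^1*43^1*28283^( - 1) = 18275/28283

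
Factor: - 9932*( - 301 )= 2^2*7^1* 13^1 * 43^1*191^1= 2989532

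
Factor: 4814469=3^2*11^2 * 4421^1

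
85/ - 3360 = - 1+655/672 = - 0.03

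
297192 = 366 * 812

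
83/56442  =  83/56442 = 0.00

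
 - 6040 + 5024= -1016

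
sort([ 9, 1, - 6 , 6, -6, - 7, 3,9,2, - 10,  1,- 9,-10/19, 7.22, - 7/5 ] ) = [ - 10,-9, - 7 , - 6 ,-6,-7/5, - 10/19,1, 1,2,3,  6,7.22, 9, 9]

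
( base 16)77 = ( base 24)4n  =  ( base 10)119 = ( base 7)230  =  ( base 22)59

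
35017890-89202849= -54184959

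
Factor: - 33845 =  - 5^1 *7^1*967^1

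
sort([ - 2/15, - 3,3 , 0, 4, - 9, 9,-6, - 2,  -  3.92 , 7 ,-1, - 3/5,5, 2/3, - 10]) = [ - 10, - 9,-6, - 3.92 , - 3, - 2, -1,  -  3/5,  -  2/15, 0,2/3, 3,4,5, 7,9]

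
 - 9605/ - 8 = 9605/8 = 1200.62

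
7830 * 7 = 54810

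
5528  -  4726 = 802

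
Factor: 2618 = 2^1* 7^1 * 11^1*17^1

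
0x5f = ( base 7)164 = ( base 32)2V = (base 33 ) 2t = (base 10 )95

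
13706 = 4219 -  - 9487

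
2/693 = 2/693 = 0.00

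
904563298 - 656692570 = 247870728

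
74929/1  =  74929 = 74929.00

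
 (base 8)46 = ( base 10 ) 38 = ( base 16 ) 26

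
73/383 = 73/383 = 0.19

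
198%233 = 198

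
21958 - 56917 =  - 34959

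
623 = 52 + 571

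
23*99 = 2277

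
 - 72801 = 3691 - 76492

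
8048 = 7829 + 219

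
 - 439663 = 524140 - 963803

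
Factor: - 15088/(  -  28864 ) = 2^(  -  2 )*11^(-1)*23^1 = 23/44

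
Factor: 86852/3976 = 2^( - 1)* 7^( - 1 ) *71^(- 1) * 21713^1=21713/994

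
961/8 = 120 + 1/8 = 120.12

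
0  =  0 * 3691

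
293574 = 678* 433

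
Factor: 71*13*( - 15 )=-3^1*5^1 * 13^1*71^1  =  - 13845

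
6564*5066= 33253224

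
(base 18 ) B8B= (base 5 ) 104334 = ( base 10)3719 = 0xe87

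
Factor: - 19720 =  - 2^3*5^1*17^1*29^1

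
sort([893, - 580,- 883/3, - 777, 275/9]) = [ - 777, - 580, - 883/3,275/9, 893] 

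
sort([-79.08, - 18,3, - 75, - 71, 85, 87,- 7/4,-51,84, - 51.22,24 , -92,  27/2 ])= [ - 92,-79.08,  -  75,  -  71, - 51.22,-51,-18, - 7/4, 3, 27/2,24,84,85, 87] 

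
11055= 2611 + 8444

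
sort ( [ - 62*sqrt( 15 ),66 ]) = [ - 62*sqrt(15 ),66]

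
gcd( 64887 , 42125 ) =1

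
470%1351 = 470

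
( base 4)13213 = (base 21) 124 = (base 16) 1e7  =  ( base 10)487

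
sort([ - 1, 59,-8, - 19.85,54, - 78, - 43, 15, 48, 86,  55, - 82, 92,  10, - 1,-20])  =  [ - 82,-78, - 43 ,-20, - 19.85,-8, -1 ,-1 , 10, 15, 48 , 54,55,59, 86, 92] 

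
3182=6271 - 3089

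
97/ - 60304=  - 97/60304 = - 0.00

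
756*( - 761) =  - 575316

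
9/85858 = 9/85858 = 0.00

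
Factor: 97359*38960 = 3793106640 = 2^4 * 3^1 * 5^1 * 17^1*23^1 * 83^1*487^1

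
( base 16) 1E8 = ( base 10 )488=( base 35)DX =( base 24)k8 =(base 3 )200002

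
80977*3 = 242931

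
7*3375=23625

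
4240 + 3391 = 7631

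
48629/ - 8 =  -  6079+3/8  =  - 6078.62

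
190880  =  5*38176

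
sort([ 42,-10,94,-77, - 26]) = [ - 77, - 26, - 10, 42, 94]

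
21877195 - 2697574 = 19179621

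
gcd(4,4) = 4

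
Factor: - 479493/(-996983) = 3^3*7^1*13^( - 1)*43^1*53^( - 1)*59^1*1447^ (-1 )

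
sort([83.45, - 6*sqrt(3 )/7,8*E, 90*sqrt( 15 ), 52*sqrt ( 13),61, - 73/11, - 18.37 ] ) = [- 18.37, - 73/11,- 6*sqrt(3 )/7,8*E , 61, 83.45,52*sqrt (13 ), 90*sqrt( 15)]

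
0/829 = 0 = 0.00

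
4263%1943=377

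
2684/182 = 14 + 68/91=   14.75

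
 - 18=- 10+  - 8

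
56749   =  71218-14469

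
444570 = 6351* 70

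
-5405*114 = - 616170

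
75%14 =5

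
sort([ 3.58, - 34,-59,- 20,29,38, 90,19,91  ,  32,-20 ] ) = [ - 59,  -  34, - 20, - 20,3.58,19, 29,32, 38,90,91 ] 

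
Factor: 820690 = 2^1*5^1*13^1*59^1 *107^1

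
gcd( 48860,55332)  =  4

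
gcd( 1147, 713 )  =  31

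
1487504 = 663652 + 823852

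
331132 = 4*82783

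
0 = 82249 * 0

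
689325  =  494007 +195318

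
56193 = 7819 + 48374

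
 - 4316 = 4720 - 9036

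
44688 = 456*98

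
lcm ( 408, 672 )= 11424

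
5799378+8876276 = 14675654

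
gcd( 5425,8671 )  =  1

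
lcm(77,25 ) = 1925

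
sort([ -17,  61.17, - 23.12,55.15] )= [- 23.12, - 17,55.15, 61.17 ] 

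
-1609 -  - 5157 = 3548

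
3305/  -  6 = -551  +  1/6 = - 550.83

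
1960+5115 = 7075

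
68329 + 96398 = 164727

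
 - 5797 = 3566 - 9363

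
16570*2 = 33140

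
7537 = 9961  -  2424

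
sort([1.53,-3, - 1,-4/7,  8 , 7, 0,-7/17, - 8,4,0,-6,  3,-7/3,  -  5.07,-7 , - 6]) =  [-8, - 7,-6, - 6, - 5.07,- 3, - 7/3,-1,-4/7 ,  -  7/17,  0,0,  1.53,3,4,7,  8]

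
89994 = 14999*6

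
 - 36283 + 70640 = 34357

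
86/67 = 86/67 = 1.28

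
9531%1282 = 557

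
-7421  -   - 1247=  - 6174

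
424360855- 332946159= 91414696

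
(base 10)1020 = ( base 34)u0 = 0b1111111100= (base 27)1AL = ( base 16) 3fc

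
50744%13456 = 10376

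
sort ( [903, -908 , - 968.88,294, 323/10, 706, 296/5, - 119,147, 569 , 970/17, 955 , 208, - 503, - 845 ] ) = [-968.88 ,-908, - 845, -503, - 119,323/10, 970/17, 296/5, 147,208, 294, 569, 706,903, 955 ] 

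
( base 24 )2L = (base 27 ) 2F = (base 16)45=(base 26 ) 2H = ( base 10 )69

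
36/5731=36/5731 = 0.01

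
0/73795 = 0   =  0.00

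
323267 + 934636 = 1257903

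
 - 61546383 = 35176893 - 96723276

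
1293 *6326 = 8179518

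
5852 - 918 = 4934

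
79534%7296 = 6574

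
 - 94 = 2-96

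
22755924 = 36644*621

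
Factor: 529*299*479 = 13^1*23^3*479^1 = 75763909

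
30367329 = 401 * 75729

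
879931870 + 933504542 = 1813436412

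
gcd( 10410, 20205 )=15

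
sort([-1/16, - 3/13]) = [ - 3/13, - 1/16]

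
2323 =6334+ - 4011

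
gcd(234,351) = 117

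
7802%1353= 1037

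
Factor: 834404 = 2^2*19^1*10979^1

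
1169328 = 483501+685827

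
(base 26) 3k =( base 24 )42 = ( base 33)2W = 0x62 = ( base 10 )98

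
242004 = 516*469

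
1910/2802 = 955/1401 = 0.68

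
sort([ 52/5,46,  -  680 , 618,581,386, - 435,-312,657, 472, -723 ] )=[ - 723, - 680, - 435, - 312 , 52/5,46, 386,472,581, 618, 657]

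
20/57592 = 5/14398 = 0.00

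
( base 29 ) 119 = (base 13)528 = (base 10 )879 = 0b1101101111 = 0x36F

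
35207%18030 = 17177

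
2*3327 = 6654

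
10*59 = 590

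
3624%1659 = 306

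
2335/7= 333+4/7 = 333.57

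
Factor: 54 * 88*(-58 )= - 275616 = - 2^5* 3^3*11^1*29^1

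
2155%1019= 117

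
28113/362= 28113/362 = 77.66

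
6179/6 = 1029  +  5/6= 1029.83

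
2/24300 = 1/12150 = 0.00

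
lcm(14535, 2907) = 14535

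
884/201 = 4+ 80/201 = 4.40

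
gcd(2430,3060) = 90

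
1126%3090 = 1126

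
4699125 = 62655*75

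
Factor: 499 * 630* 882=277274340 = 2^2 * 3^4*5^1*7^3*499^1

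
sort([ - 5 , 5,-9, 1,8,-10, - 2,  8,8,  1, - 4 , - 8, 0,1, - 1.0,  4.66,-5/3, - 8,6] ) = [ - 10, - 9 , - 8 , - 8, - 5, - 4, - 2, - 5/3, -1.0,0,1 , 1, 1,4.66 , 5,6,8,8,8]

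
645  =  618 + 27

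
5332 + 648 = 5980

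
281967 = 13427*21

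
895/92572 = 895/92572= 0.01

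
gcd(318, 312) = 6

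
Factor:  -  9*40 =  - 360 = - 2^3 * 3^2*5^1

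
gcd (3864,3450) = 138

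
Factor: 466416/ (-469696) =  - 711/716 = - 2^( - 2)*3^2*79^1*179^( - 1)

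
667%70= 37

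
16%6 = 4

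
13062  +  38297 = 51359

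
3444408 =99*34792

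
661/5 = 661/5  =  132.20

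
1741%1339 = 402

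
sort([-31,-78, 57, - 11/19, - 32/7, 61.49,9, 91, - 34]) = [ - 78, - 34, -31, - 32/7, - 11/19, 9,  57, 61.49,  91] 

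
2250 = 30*75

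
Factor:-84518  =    -  2^1*7^1*6037^1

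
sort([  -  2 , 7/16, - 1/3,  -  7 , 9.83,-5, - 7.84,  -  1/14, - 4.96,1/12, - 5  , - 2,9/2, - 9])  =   [ - 9,- 7.84, - 7, - 5, - 5, - 4.96, -2, - 2, -1/3 ,  -  1/14, 1/12,7/16, 9/2,9.83 ] 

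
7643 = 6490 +1153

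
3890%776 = 10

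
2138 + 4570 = 6708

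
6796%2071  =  583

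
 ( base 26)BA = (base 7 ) 602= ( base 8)450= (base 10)296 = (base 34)8O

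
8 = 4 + 4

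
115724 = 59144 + 56580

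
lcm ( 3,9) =9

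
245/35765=49/7153 = 0.01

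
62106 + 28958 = 91064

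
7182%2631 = 1920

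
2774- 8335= - 5561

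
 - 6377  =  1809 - 8186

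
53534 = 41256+12278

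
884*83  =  73372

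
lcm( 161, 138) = 966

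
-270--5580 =5310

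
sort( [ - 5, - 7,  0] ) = [ - 7 , -5,0]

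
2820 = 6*470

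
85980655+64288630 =150269285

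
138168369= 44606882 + 93561487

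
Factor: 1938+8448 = 2^1*3^2 * 577^1 = 10386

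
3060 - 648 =2412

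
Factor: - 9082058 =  - 2^1*4541029^1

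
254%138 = 116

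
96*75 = 7200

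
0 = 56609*0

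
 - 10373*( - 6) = 62238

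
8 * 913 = 7304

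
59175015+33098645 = 92273660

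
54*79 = 4266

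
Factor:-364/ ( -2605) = 2^2*5^( - 1)*7^1 * 13^1*521^( - 1)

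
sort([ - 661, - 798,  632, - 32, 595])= [ - 798, - 661, - 32, 595,632]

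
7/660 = 7/660 =0.01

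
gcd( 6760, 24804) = 52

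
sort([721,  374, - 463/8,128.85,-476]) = [  -  476,  -  463/8,128.85,374, 721]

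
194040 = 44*4410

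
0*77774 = 0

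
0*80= 0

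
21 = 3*7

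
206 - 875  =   - 669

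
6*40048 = 240288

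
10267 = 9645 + 622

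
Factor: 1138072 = 2^3* 13^1*31^1*353^1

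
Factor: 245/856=2^(-3 ) * 5^1*7^2 * 107^(-1)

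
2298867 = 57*40331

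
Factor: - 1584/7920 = -5^( -1 )= - 1/5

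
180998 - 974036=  - 793038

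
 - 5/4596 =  - 5/4596 = - 0.00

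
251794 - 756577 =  - 504783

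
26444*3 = 79332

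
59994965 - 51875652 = 8119313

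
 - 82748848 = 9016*( - 9178)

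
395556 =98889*4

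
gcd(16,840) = 8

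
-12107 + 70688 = 58581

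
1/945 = 1/945 = 0.00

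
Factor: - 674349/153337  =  -3^1*13^1*17291^1*153337^( - 1)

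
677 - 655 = 22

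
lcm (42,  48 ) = 336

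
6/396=1/66 = 0.02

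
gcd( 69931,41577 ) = 1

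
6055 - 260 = 5795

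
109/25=4 + 9/25  =  4.36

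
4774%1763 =1248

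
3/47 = 3/47 = 0.06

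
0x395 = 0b1110010101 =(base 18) 2EH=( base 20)25h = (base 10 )917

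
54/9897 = 18/3299 = 0.01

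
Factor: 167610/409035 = 302/737 = 2^1*11^( - 1 )*67^( - 1)*151^1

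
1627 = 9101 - 7474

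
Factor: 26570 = 2^1*5^1 * 2657^1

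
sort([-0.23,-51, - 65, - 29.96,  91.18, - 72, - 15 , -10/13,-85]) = [  -  85, -72 ,-65, - 51, - 29.96,  -  15, - 10/13,-0.23,91.18]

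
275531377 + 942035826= 1217567203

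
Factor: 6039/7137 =11^1*13^( - 1 ) = 11/13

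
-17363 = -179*97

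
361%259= 102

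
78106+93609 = 171715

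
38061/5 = 38061/5= 7612.20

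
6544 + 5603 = 12147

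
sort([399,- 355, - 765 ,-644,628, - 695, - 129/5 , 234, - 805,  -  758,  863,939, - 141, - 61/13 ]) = [  -  805,-765,  -  758,-695, - 644, - 355  ,-141, - 129/5,-61/13,234,399,628, 863,939 ]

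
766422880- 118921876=647501004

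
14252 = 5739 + 8513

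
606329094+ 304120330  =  910449424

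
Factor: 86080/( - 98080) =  - 2^1*269^1 * 613^( - 1 )=-538/613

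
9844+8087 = 17931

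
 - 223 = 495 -718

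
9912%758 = 58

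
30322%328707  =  30322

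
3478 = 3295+183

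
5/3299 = 5/3299 =0.00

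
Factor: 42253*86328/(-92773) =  - 2^3*3^2 * 11^1*29^1*31^1*47^1 * 109^1*113^( - 1 ) * 821^( - 1 ) = - 3647616984/92773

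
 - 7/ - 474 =7/474 = 0.01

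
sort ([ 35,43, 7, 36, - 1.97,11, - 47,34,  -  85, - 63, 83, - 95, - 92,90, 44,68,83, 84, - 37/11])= [ - 95, - 92, - 85, - 63, - 47,  -  37/11,-1.97, 7, 11, 34,  35 , 36,43,44,68, 83, 83, 84 , 90] 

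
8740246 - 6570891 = 2169355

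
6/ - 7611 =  - 2/2537 = - 0.00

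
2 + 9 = 11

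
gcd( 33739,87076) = 1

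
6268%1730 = 1078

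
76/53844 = 19/13461 = 0.00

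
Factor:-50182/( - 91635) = 2^1 * 3^( - 1 ) * 5^( - 1)*11^1*41^( - 1)*149^( - 1) *2281^1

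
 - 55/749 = -55/749 = -0.07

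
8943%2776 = 615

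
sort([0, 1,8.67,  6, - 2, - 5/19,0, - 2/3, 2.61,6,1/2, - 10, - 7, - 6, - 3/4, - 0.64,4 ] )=[ - 10, -7, - 6,  -  2, - 3/4,- 2/3, - 0.64, - 5/19, 0,0  ,  1/2,1, 2.61, 4,  6,6,8.67]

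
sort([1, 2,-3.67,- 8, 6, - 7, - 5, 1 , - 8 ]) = [-8,- 8, - 7,-5, - 3.67, 1,1, 2 , 6] 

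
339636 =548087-208451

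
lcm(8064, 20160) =40320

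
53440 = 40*1336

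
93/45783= 31/15261 = 0.00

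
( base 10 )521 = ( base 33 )fq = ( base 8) 1011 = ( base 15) 24b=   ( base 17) 1db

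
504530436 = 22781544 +481748892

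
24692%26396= 24692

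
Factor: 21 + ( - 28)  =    -  7= - 7^1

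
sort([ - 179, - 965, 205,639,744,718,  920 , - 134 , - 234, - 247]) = [ - 965, - 247, - 234, - 179, - 134, 205 , 639, 718, 744, 920 ]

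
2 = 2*1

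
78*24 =1872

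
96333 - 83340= 12993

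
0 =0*682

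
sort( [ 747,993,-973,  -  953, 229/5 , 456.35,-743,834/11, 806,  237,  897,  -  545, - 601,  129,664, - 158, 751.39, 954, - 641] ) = [- 973, - 953, - 743, - 641, - 601,  -  545, - 158, 229/5, 834/11, 129,237 , 456.35, 664 , 747,751.39, 806,897,954,993 ] 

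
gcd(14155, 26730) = 5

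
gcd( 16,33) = 1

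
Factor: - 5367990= - 2^1*3^1*5^1*178933^1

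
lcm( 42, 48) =336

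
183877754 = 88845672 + 95032082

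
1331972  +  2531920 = 3863892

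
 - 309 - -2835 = 2526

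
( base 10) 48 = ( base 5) 143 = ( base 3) 1210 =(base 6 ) 120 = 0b110000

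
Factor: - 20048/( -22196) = 2^2 * 7^1*31^( - 1 )  =  28/31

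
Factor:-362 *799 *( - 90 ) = 26031420 = 2^2*3^2*5^1*17^1*47^1*181^1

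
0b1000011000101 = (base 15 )1413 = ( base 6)31513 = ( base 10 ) 4293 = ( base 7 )15342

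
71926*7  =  503482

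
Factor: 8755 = 5^1*17^1*103^1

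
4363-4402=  - 39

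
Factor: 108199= 7^1*13^1*29^1*41^1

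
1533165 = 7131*215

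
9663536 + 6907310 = 16570846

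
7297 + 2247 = 9544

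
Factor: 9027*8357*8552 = 645151240728 = 2^3*3^2*17^1*59^1*61^1*137^1*1069^1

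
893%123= 32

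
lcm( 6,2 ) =6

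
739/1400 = 739/1400 = 0.53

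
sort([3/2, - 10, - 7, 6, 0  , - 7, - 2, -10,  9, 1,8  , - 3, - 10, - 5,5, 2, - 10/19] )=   [ - 10,-10,  -  10, - 7, - 7, -5, - 3, -2, - 10/19, 0, 1 , 3/2,2, 5,6, 8,9 ] 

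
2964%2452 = 512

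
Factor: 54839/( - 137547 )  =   - 61/153 = - 3^ (  -  2 ) * 17^(  -  1 )*61^1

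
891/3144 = 297/1048 = 0.28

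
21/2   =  21/2  =  10.50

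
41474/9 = 41474/9= 4608.22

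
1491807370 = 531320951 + 960486419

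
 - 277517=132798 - 410315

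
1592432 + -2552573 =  - 960141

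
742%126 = 112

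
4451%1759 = 933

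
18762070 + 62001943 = 80764013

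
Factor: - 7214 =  - 2^1*3607^1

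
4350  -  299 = 4051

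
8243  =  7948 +295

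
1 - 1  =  0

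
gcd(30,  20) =10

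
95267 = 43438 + 51829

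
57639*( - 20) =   -  1152780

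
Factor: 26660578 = 2^1*7^1*41^1  *46447^1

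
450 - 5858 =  - 5408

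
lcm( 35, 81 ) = 2835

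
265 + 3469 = 3734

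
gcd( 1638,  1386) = 126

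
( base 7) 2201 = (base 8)1421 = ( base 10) 785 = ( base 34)n3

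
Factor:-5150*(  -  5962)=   2^2 * 5^2*11^1*103^1*271^1 = 30704300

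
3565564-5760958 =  - 2195394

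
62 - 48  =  14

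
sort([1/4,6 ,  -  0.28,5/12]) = [-0.28, 1/4, 5/12,  6 ] 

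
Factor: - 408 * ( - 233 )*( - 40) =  - 3802560=- 2^6*3^1 * 5^1 *17^1*233^1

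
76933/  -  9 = -8549 + 8/9 = -8548.11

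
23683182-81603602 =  - 57920420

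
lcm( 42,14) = 42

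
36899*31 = 1143869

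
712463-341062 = 371401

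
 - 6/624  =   - 1/104 = - 0.01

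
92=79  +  13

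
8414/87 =96 + 62/87 = 96.71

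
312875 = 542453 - 229578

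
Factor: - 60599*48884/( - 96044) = 740580379/24011= 7^1*11^3*13^( - 1)*101^1 * 787^1*1847^(-1)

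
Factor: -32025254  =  -2^1*2551^1 * 6277^1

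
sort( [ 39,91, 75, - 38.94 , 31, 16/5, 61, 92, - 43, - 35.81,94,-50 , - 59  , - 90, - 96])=[-96, - 90 , - 59, - 50, - 43, - 38.94, - 35.81,  16/5, 31, 39,  61,75, 91,92, 94 ] 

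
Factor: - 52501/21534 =-2^( -1)*3^(-1) * 37^( - 1)*97^(-1 )*52501^1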